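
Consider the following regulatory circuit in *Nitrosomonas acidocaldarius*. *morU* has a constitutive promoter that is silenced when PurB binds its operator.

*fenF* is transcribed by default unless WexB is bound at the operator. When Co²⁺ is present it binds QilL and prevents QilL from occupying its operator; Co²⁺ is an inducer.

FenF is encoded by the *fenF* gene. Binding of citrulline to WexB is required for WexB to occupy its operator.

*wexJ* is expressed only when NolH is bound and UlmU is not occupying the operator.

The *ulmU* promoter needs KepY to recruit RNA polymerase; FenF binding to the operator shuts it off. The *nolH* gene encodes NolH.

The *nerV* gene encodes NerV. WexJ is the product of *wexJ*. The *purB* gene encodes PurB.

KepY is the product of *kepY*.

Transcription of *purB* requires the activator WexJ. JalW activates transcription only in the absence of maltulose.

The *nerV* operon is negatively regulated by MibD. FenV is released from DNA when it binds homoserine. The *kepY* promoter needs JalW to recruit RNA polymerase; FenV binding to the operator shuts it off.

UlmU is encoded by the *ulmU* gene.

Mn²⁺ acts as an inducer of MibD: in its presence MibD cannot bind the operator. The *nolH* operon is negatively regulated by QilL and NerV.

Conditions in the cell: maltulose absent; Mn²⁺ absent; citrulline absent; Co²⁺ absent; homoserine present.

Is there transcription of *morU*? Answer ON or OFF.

Citrulline is absent, so WexB is inactive.
With no repressor bound, *fenF* is transcribed.
So FenF is produced and active.
Homoserine is present, so FenV is inactive.
Maltulose is absent, so JalW is active.
No repressor is bound and JalW is active, so *kepY* is transcribed.
So KepY is produced and active.
With repressor FenF bound, *ulmU* is not transcribed.
So UlmU is not produced.
Co²⁺ is absent, so QilL is active.
Mn²⁺ is absent, so MibD is active.
With repressor MibD bound, *nerV* is not transcribed.
So NerV is not produced.
With repressor QilL bound, *nolH* is not transcribed.
So NolH is not produced.
Required activator NolH is absent, so *wexJ* is not transcribed.
So WexJ is not produced.
Required activator WexJ is absent, so *purB* is not transcribed.
So PurB is not produced.
With no repressor bound, *morU* is transcribed.

ON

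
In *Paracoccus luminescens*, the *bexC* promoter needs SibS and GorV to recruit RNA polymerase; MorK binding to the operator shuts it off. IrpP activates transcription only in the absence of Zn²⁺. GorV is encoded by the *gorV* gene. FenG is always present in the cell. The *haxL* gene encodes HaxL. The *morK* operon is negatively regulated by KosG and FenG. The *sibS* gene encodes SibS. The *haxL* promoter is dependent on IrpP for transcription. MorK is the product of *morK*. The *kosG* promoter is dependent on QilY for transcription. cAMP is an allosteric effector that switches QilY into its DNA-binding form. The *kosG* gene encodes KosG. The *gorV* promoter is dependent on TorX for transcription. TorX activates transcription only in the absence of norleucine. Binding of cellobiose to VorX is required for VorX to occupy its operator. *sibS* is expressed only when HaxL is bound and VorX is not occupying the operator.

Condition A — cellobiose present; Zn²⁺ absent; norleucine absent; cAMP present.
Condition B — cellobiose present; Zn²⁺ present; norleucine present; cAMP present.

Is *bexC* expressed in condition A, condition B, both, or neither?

Condition A:
Cellobiose is present, so VorX is active.
Zn²⁺ is absent, so IrpP is active.
No repressor is bound and IrpP is active, so *haxL* is transcribed.
So HaxL is produced and active.
With repressor VorX bound, *sibS* is not transcribed.
So SibS is not produced.
Norleucine is absent, so TorX is active.
No repressor is bound and TorX is active, so *gorV* is transcribed.
So GorV is produced and active.
cAMP is present, so QilY is active.
No repressor is bound and QilY is active, so *kosG* is transcribed.
So KosG is produced and active.
FenG is produced constitutively and is active.
With repressor KosG bound, *morK* is not transcribed.
So MorK is not produced.
Required activator SibS is absent, so *bexC* is not transcribed.
→ *bexC* is OFF in A.
Condition B:
Cellobiose is present, so VorX is active.
Zn²⁺ is present, so IrpP is inactive.
Required activator IrpP is absent, so *haxL* is not transcribed.
So HaxL is not produced.
With repressor VorX bound, *sibS* is not transcribed.
So SibS is not produced.
Norleucine is present, so TorX is inactive.
Required activator TorX is absent, so *gorV* is not transcribed.
So GorV is not produced.
cAMP is present, so QilY is active.
No repressor is bound and QilY is active, so *kosG* is transcribed.
So KosG is produced and active.
FenG is produced constitutively and is active.
With repressor KosG bound, *morK* is not transcribed.
So MorK is not produced.
Required activator SibS is absent, so *bexC* is not transcribed.
→ *bexC* is OFF in B.

neither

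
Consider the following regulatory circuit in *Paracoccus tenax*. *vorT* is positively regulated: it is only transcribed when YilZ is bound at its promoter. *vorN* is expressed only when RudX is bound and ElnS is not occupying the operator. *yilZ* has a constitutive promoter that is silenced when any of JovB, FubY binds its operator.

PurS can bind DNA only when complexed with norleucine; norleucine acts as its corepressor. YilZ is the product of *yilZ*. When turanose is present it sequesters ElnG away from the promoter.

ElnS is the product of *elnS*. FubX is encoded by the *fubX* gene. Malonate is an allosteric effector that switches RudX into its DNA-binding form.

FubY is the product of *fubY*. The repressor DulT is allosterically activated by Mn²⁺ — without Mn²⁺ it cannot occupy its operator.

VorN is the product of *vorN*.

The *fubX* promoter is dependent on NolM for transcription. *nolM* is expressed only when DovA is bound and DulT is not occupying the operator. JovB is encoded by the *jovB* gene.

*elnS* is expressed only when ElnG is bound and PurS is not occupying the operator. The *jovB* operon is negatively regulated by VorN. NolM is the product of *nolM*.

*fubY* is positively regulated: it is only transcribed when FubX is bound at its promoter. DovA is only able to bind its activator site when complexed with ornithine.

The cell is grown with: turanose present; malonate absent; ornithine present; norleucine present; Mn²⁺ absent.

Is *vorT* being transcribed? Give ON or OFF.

OFF

Norleucine is present, so PurS is active.
Turanose is present, so ElnG is inactive.
With repressor PurS bound, *elnS* is not transcribed.
So ElnS is not produced.
Malonate is absent, so RudX is inactive.
Required activator RudX is absent, so *vorN* is not transcribed.
So VorN is not produced.
With no repressor bound, *jovB* is transcribed.
So JovB is produced and active.
Ornithine is present, so DovA is active.
Mn²⁺ is absent, so DulT is inactive.
No repressor is bound and DovA is active, so *nolM* is transcribed.
So NolM is produced and active.
No repressor is bound and NolM is active, so *fubX* is transcribed.
So FubX is produced and active.
No repressor is bound and FubX is active, so *fubY* is transcribed.
So FubY is produced and active.
With repressor JovB bound, *yilZ* is not transcribed.
So YilZ is not produced.
Required activator YilZ is absent, so *vorT* is not transcribed.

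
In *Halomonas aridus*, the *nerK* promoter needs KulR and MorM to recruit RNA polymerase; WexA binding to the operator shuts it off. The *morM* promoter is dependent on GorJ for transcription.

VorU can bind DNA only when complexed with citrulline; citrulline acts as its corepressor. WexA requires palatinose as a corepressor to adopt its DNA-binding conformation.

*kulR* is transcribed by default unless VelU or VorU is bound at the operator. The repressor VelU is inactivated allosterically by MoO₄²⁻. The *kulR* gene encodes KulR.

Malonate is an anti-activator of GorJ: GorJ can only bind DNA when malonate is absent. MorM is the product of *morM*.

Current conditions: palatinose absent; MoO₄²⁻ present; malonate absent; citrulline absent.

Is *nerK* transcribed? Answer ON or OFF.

ON

Palatinose is absent, so WexA is inactive.
MoO₄²⁻ is present, so VelU is inactive.
Citrulline is absent, so VorU is inactive.
With no repressor bound, *kulR* is transcribed.
So KulR is produced and active.
Malonate is absent, so GorJ is active.
No repressor is bound and GorJ is active, so *morM* is transcribed.
So MorM is produced and active.
No repressor is bound and KulR and MorM are active, so *nerK* is transcribed.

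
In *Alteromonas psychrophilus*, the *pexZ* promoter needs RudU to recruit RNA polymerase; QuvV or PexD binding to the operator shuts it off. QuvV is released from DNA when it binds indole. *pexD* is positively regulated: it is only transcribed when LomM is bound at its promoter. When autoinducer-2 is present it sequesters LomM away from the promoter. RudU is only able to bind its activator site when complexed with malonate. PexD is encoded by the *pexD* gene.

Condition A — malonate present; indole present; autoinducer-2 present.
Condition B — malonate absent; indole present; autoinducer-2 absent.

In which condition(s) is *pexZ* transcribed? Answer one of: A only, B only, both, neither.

Condition A:
Malonate is present, so RudU is active.
Indole is present, so QuvV is inactive.
Autoinducer-2 is present, so LomM is inactive.
Required activator LomM is absent, so *pexD* is not transcribed.
So PexD is not produced.
No repressor is bound and RudU is active, so *pexZ* is transcribed.
→ *pexZ* is ON in A.
Condition B:
Malonate is absent, so RudU is inactive.
Indole is present, so QuvV is inactive.
Autoinducer-2 is absent, so LomM is active.
No repressor is bound and LomM is active, so *pexD* is transcribed.
So PexD is produced and active.
With repressor PexD bound, *pexZ* is not transcribed.
→ *pexZ* is OFF in B.

A only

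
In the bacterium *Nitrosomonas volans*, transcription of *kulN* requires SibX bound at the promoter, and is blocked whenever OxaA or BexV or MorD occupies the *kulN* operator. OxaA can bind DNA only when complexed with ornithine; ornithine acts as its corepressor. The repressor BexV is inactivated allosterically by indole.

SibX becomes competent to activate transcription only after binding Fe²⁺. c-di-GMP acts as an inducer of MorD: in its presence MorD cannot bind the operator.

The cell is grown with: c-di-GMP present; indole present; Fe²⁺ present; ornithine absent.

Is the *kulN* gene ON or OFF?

Ornithine is absent, so OxaA is inactive.
Indole is present, so BexV is inactive.
Fe²⁺ is present, so SibX is active.
c-di-GMP is present, so MorD is inactive.
No repressor is bound and SibX is active, so *kulN* is transcribed.

ON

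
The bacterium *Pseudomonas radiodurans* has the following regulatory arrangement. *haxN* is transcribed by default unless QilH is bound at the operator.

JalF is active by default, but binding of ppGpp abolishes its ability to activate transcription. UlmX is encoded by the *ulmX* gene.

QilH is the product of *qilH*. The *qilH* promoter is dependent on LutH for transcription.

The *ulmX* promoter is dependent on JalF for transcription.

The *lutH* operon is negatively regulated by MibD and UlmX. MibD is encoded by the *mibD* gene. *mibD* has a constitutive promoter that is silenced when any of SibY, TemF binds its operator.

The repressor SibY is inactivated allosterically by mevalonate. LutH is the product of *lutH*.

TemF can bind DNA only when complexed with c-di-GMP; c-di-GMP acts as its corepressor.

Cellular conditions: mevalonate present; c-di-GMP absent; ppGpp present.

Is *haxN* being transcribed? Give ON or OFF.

ON

Mevalonate is present, so SibY is inactive.
c-di-GMP is absent, so TemF is inactive.
With no repressor bound, *mibD* is transcribed.
So MibD is produced and active.
ppGpp is present, so JalF is inactive.
Required activator JalF is absent, so *ulmX* is not transcribed.
So UlmX is not produced.
With repressor MibD bound, *lutH* is not transcribed.
So LutH is not produced.
Required activator LutH is absent, so *qilH* is not transcribed.
So QilH is not produced.
With no repressor bound, *haxN* is transcribed.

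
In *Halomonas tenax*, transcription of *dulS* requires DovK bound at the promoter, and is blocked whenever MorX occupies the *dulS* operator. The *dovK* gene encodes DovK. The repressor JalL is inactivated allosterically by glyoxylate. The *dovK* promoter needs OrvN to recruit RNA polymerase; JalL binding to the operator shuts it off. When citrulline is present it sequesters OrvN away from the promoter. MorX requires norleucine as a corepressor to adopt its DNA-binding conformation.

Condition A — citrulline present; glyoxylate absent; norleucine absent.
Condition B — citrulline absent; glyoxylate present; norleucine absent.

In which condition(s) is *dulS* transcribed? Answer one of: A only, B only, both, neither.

Condition A:
Citrulline is present, so OrvN is inactive.
Glyoxylate is absent, so JalL is active.
With repressor JalL bound, *dovK* is not transcribed.
So DovK is not produced.
Norleucine is absent, so MorX is inactive.
Required activator DovK is absent, so *dulS* is not transcribed.
→ *dulS* is OFF in A.
Condition B:
Citrulline is absent, so OrvN is active.
Glyoxylate is present, so JalL is inactive.
No repressor is bound and OrvN is active, so *dovK* is transcribed.
So DovK is produced and active.
Norleucine is absent, so MorX is inactive.
No repressor is bound and DovK is active, so *dulS* is transcribed.
→ *dulS* is ON in B.

B only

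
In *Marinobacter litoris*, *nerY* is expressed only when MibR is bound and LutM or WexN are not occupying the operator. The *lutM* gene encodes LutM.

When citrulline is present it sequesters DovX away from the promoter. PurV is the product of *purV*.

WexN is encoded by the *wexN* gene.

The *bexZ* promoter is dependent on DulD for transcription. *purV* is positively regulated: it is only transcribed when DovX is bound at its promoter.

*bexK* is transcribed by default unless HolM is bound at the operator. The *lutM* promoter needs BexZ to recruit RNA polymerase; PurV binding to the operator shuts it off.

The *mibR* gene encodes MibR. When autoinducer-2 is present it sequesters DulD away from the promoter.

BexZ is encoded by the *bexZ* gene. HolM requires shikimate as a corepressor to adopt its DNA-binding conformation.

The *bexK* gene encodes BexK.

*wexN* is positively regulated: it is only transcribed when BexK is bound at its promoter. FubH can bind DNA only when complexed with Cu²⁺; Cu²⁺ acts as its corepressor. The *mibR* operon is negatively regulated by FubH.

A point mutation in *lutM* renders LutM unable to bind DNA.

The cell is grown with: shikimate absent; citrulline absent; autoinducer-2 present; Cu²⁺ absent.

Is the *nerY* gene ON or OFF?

OFF

Cu²⁺ is absent, so FubH is inactive.
With no repressor bound, *mibR* is transcribed.
So MibR is produced and active.
LutM is non-functional in this strain, so it has no effect.
Shikimate is absent, so HolM is inactive.
With no repressor bound, *bexK* is transcribed.
So BexK is produced and active.
No repressor is bound and BexK is active, so *wexN* is transcribed.
So WexN is produced and active.
With repressor WexN bound, *nerY* is not transcribed.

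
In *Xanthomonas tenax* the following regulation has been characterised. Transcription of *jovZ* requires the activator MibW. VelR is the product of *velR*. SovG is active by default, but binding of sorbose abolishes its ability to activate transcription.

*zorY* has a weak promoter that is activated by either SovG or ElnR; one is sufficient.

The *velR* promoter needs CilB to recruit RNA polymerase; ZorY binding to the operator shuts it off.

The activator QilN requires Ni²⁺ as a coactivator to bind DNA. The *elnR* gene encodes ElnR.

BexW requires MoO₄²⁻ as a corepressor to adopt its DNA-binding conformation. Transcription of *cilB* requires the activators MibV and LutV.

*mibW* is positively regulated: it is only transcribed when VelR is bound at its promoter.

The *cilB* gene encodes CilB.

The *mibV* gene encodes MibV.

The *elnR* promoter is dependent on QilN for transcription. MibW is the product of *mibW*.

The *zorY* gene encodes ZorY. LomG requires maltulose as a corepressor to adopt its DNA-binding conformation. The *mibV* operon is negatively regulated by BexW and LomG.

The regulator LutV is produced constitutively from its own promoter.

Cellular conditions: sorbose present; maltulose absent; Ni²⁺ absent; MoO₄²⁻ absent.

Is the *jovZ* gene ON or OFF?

MoO₄²⁻ is absent, so BexW is inactive.
Maltulose is absent, so LomG is inactive.
With no repressor bound, *mibV* is transcribed.
So MibV is produced and active.
LutV is produced constitutively and is active.
No repressor is bound and MibV and LutV are active, so *cilB* is transcribed.
So CilB is produced and active.
Sorbose is present, so SovG is inactive.
Ni²⁺ is absent, so QilN is inactive.
Required activator QilN is absent, so *elnR* is not transcribed.
So ElnR is not produced.
No activator is available at the *zorY* promoter, so *zorY* is not transcribed.
So ZorY is not produced.
No repressor is bound and CilB is active, so *velR* is transcribed.
So VelR is produced and active.
No repressor is bound and VelR is active, so *mibW* is transcribed.
So MibW is produced and active.
No repressor is bound and MibW is active, so *jovZ* is transcribed.

ON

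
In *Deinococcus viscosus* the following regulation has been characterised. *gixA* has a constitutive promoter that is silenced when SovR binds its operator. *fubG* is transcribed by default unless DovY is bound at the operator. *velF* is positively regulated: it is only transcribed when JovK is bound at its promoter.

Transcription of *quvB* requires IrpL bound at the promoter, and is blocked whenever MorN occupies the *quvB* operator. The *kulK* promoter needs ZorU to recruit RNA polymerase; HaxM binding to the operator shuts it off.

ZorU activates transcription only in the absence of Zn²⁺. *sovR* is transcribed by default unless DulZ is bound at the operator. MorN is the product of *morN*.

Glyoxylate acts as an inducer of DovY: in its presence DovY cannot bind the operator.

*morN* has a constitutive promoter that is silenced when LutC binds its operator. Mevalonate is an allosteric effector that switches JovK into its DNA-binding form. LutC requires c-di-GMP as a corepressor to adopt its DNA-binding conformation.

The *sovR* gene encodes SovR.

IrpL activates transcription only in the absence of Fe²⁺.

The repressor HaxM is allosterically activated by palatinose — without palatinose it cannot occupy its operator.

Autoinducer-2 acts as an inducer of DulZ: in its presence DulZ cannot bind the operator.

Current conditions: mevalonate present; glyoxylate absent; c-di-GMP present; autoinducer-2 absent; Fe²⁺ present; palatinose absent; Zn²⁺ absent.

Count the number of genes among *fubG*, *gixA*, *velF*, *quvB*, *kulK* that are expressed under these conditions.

3

Glyoxylate is absent, so DovY is active.
With repressor DovY bound, *fubG* is not transcribed.
→ *fubG* is OFF.
Autoinducer-2 is absent, so DulZ is active.
With repressor DulZ bound, *sovR* is not transcribed.
So SovR is not produced.
With no repressor bound, *gixA* is transcribed.
→ *gixA* is ON.
Mevalonate is present, so JovK is active.
No repressor is bound and JovK is active, so *velF* is transcribed.
→ *velF* is ON.
Fe²⁺ is present, so IrpL is inactive.
c-di-GMP is present, so LutC is active.
With repressor LutC bound, *morN* is not transcribed.
So MorN is not produced.
Required activator IrpL is absent, so *quvB* is not transcribed.
→ *quvB* is OFF.
Palatinose is absent, so HaxM is inactive.
Zn²⁺ is absent, so ZorU is active.
No repressor is bound and ZorU is active, so *kulK* is transcribed.
→ *kulK* is ON.
3 of the 5 genes are transcribed.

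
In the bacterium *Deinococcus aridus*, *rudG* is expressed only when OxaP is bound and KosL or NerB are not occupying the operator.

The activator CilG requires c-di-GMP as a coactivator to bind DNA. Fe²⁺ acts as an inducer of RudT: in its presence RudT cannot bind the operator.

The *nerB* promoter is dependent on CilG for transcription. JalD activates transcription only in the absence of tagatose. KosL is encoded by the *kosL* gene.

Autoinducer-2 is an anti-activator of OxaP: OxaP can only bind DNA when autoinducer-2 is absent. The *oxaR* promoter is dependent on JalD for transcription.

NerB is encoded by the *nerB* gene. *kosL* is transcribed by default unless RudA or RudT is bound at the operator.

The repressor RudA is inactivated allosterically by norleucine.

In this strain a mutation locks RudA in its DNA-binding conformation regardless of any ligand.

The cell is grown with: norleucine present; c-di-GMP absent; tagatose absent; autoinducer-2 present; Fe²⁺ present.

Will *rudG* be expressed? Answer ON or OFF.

RudA is constitutively active in this strain.
Fe²⁺ is present, so RudT is inactive.
With repressor RudA bound, *kosL* is not transcribed.
So KosL is not produced.
Autoinducer-2 is present, so OxaP is inactive.
c-di-GMP is absent, so CilG is inactive.
Required activator CilG is absent, so *nerB* is not transcribed.
So NerB is not produced.
Required activator OxaP is absent, so *rudG* is not transcribed.

OFF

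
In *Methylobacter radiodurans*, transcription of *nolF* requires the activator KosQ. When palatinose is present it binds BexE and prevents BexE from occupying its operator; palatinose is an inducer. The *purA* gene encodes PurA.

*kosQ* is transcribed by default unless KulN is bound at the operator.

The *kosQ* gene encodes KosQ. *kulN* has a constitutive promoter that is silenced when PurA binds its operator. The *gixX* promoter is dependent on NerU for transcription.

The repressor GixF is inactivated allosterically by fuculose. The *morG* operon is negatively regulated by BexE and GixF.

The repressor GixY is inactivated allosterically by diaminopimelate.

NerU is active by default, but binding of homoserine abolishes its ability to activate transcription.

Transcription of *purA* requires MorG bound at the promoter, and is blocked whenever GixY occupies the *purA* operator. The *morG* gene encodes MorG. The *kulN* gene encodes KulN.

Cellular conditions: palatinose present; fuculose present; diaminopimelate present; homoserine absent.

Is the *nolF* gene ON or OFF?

Palatinose is present, so BexE is inactive.
Fuculose is present, so GixF is inactive.
With no repressor bound, *morG* is transcribed.
So MorG is produced and active.
Diaminopimelate is present, so GixY is inactive.
No repressor is bound and MorG is active, so *purA* is transcribed.
So PurA is produced and active.
With repressor PurA bound, *kulN* is not transcribed.
So KulN is not produced.
With no repressor bound, *kosQ* is transcribed.
So KosQ is produced and active.
No repressor is bound and KosQ is active, so *nolF* is transcribed.

ON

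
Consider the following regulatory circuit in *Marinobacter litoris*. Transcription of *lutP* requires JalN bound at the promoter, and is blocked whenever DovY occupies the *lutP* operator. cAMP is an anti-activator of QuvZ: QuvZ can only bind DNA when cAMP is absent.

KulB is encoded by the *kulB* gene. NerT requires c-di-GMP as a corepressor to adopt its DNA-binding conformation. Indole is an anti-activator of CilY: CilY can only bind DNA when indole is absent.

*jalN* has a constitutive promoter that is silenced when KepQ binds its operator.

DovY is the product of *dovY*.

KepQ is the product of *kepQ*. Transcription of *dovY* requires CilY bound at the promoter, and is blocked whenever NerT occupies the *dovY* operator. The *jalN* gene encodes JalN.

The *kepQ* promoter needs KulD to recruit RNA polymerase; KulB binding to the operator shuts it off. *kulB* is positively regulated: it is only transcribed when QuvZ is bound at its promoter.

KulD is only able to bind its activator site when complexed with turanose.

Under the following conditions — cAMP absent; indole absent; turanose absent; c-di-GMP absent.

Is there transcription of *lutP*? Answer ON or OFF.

OFF

Indole is absent, so CilY is active.
c-di-GMP is absent, so NerT is inactive.
No repressor is bound and CilY is active, so *dovY* is transcribed.
So DovY is produced and active.
cAMP is absent, so QuvZ is active.
No repressor is bound and QuvZ is active, so *kulB* is transcribed.
So KulB is produced and active.
Turanose is absent, so KulD is inactive.
With repressor KulB bound, *kepQ* is not transcribed.
So KepQ is not produced.
With no repressor bound, *jalN* is transcribed.
So JalN is produced and active.
With repressor DovY bound, *lutP* is not transcribed.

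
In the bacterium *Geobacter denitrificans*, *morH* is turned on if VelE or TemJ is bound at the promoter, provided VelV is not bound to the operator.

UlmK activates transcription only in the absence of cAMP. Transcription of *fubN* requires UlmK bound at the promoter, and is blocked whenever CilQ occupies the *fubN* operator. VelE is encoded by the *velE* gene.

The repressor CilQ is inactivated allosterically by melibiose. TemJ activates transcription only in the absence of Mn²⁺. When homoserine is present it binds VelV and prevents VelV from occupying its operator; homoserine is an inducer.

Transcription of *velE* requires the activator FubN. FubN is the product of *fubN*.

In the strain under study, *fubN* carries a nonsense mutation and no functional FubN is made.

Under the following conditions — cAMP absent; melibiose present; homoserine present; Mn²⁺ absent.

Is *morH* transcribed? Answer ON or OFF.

ON

FubN is non-functional in this strain, so it has no effect.
Required activator FubN is absent, so *velE* is not transcribed.
So VelE is not produced.
Mn²⁺ is absent, so TemJ is active.
Homoserine is present, so VelV is inactive.
Activator TemJ is present, so *morH* is transcribed.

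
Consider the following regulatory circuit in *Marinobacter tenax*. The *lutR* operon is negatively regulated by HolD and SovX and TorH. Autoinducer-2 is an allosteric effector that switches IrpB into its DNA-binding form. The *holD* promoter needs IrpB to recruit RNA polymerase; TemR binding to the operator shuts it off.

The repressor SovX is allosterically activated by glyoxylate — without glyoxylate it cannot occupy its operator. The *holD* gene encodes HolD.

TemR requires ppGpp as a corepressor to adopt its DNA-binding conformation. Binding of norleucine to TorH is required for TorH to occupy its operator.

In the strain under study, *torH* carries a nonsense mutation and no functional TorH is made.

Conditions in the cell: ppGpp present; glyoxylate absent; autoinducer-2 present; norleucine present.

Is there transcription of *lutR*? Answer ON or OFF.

ppGpp is present, so TemR is active.
Autoinducer-2 is present, so IrpB is active.
With repressor TemR bound, *holD* is not transcribed.
So HolD is not produced.
Glyoxylate is absent, so SovX is inactive.
TorH is non-functional in this strain, so it has no effect.
With no repressor bound, *lutR* is transcribed.

ON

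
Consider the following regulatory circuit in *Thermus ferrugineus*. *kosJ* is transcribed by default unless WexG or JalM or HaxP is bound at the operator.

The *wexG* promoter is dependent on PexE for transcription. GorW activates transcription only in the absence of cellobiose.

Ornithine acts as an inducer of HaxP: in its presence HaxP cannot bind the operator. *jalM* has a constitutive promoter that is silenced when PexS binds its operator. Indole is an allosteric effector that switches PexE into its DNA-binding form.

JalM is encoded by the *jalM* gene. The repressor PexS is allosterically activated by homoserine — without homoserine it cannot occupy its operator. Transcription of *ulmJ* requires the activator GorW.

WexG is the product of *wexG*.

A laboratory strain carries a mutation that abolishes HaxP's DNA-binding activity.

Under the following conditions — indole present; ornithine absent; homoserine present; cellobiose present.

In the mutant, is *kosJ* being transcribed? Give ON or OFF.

OFF

Indole is present, so PexE is active.
No repressor is bound and PexE is active, so *wexG* is transcribed.
So WexG is produced and active.
Homoserine is present, so PexS is active.
With repressor PexS bound, *jalM* is not transcribed.
So JalM is not produced.
HaxP is non-functional in this strain, so it has no effect.
With repressor WexG bound, *kosJ* is not transcribed.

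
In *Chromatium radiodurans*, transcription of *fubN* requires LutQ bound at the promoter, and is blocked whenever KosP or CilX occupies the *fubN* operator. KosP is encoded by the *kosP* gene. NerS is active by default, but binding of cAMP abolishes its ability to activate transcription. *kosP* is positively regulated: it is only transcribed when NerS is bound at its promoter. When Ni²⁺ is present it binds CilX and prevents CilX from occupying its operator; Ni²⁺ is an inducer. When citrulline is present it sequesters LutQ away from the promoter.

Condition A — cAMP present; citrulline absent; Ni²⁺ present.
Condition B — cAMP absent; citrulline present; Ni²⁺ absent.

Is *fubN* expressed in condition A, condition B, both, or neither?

Condition A:
cAMP is present, so NerS is inactive.
Required activator NerS is absent, so *kosP* is not transcribed.
So KosP is not produced.
Citrulline is absent, so LutQ is active.
Ni²⁺ is present, so CilX is inactive.
No repressor is bound and LutQ is active, so *fubN* is transcribed.
→ *fubN* is ON in A.
Condition B:
cAMP is absent, so NerS is active.
No repressor is bound and NerS is active, so *kosP* is transcribed.
So KosP is produced and active.
Citrulline is present, so LutQ is inactive.
Ni²⁺ is absent, so CilX is active.
With repressor KosP bound, *fubN* is not transcribed.
→ *fubN* is OFF in B.

A only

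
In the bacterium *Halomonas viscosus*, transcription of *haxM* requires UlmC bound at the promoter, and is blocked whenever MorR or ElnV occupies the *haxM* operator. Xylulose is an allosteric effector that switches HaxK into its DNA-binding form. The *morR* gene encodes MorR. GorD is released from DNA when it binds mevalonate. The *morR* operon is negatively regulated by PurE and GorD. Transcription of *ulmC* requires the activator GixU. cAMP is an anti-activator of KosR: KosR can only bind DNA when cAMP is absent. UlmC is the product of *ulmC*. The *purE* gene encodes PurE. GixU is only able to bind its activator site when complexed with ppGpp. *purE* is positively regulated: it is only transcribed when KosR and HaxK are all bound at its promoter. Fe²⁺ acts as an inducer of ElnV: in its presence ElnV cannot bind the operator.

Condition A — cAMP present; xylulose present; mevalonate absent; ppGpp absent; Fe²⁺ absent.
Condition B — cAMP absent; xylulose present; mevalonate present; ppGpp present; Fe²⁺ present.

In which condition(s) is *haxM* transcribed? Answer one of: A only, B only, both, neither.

B only

Condition A:
cAMP is present, so KosR is inactive.
Xylulose is present, so HaxK is active.
Required activator KosR is absent, so *purE* is not transcribed.
So PurE is not produced.
Mevalonate is absent, so GorD is active.
With repressor GorD bound, *morR* is not transcribed.
So MorR is not produced.
ppGpp is absent, so GixU is inactive.
Required activator GixU is absent, so *ulmC* is not transcribed.
So UlmC is not produced.
Fe²⁺ is absent, so ElnV is active.
With repressor ElnV bound, *haxM* is not transcribed.
→ *haxM* is OFF in A.
Condition B:
cAMP is absent, so KosR is active.
Xylulose is present, so HaxK is active.
No repressor is bound and KosR and HaxK are active, so *purE* is transcribed.
So PurE is produced and active.
Mevalonate is present, so GorD is inactive.
With repressor PurE bound, *morR* is not transcribed.
So MorR is not produced.
ppGpp is present, so GixU is active.
No repressor is bound and GixU is active, so *ulmC* is transcribed.
So UlmC is produced and active.
Fe²⁺ is present, so ElnV is inactive.
No repressor is bound and UlmC is active, so *haxM* is transcribed.
→ *haxM* is ON in B.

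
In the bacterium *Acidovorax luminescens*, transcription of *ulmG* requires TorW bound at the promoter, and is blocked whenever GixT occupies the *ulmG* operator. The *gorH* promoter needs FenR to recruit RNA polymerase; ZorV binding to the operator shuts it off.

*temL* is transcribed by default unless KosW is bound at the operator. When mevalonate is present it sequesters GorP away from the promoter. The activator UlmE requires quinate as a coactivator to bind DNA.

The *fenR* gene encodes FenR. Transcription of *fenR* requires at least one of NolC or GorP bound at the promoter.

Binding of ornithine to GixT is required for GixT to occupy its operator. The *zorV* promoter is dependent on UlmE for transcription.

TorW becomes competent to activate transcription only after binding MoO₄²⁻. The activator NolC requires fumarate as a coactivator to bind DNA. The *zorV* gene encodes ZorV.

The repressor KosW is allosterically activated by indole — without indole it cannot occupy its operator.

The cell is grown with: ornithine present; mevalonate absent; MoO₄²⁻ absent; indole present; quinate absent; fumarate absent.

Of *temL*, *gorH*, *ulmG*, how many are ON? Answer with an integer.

1

Indole is present, so KosW is active.
With repressor KosW bound, *temL* is not transcribed.
→ *temL* is OFF.
Fumarate is absent, so NolC is inactive.
Mevalonate is absent, so GorP is active.
Activator GorP is present, so *fenR* is transcribed.
So FenR is produced and active.
Quinate is absent, so UlmE is inactive.
Required activator UlmE is absent, so *zorV* is not transcribed.
So ZorV is not produced.
No repressor is bound and FenR is active, so *gorH* is transcribed.
→ *gorH* is ON.
Ornithine is present, so GixT is active.
MoO₄²⁻ is absent, so TorW is inactive.
With repressor GixT bound, *ulmG* is not transcribed.
→ *ulmG* is OFF.
1 of the 3 genes is transcribed.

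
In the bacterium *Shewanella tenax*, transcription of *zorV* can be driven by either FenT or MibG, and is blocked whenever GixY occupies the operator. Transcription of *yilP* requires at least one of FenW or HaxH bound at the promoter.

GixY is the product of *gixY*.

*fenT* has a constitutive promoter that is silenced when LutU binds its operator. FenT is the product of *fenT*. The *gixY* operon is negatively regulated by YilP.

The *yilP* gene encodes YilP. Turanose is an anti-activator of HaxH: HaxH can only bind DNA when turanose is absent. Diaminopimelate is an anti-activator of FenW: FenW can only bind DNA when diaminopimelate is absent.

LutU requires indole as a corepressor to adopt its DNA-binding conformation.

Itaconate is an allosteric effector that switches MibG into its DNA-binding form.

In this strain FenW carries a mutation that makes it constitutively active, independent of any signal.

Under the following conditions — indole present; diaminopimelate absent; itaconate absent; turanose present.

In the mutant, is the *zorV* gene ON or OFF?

Indole is present, so LutU is active.
With repressor LutU bound, *fenT* is not transcribed.
So FenT is not produced.
Itaconate is absent, so MibG is inactive.
FenW is constitutively active in this strain.
Turanose is present, so HaxH is inactive.
Activator FenW is present, so *yilP* is transcribed.
So YilP is produced and active.
With repressor YilP bound, *gixY* is not transcribed.
So GixY is not produced.
No activator is available at the *zorV* promoter, so *zorV* is not transcribed.

OFF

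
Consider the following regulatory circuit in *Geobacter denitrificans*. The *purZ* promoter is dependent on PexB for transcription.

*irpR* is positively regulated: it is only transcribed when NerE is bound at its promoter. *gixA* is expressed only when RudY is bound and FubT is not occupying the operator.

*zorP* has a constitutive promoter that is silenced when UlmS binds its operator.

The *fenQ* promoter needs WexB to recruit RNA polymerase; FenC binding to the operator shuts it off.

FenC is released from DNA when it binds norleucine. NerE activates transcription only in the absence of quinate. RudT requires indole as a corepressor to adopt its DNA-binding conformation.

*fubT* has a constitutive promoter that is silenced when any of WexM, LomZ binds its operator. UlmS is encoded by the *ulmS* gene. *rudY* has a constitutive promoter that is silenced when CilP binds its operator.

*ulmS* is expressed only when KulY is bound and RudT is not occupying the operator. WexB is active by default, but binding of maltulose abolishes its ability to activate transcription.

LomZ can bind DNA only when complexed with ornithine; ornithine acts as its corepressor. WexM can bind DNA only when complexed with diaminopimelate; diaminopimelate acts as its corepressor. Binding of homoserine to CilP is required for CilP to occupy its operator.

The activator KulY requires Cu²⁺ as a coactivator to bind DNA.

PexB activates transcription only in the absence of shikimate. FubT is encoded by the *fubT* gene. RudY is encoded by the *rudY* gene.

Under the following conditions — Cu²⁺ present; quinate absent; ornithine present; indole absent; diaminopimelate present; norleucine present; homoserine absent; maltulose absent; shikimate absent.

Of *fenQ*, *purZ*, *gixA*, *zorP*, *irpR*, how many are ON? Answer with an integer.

4

Maltulose is absent, so WexB is active.
Norleucine is present, so FenC is inactive.
No repressor is bound and WexB is active, so *fenQ* is transcribed.
→ *fenQ* is ON.
Shikimate is absent, so PexB is active.
No repressor is bound and PexB is active, so *purZ* is transcribed.
→ *purZ* is ON.
Diaminopimelate is present, so WexM is active.
Ornithine is present, so LomZ is active.
With repressor WexM bound, *fubT* is not transcribed.
So FubT is not produced.
Homoserine is absent, so CilP is inactive.
With no repressor bound, *rudY* is transcribed.
So RudY is produced and active.
No repressor is bound and RudY is active, so *gixA* is transcribed.
→ *gixA* is ON.
Cu²⁺ is present, so KulY is active.
Indole is absent, so RudT is inactive.
No repressor is bound and KulY is active, so *ulmS* is transcribed.
So UlmS is produced and active.
With repressor UlmS bound, *zorP* is not transcribed.
→ *zorP* is OFF.
Quinate is absent, so NerE is active.
No repressor is bound and NerE is active, so *irpR* is transcribed.
→ *irpR* is ON.
4 of the 5 genes are transcribed.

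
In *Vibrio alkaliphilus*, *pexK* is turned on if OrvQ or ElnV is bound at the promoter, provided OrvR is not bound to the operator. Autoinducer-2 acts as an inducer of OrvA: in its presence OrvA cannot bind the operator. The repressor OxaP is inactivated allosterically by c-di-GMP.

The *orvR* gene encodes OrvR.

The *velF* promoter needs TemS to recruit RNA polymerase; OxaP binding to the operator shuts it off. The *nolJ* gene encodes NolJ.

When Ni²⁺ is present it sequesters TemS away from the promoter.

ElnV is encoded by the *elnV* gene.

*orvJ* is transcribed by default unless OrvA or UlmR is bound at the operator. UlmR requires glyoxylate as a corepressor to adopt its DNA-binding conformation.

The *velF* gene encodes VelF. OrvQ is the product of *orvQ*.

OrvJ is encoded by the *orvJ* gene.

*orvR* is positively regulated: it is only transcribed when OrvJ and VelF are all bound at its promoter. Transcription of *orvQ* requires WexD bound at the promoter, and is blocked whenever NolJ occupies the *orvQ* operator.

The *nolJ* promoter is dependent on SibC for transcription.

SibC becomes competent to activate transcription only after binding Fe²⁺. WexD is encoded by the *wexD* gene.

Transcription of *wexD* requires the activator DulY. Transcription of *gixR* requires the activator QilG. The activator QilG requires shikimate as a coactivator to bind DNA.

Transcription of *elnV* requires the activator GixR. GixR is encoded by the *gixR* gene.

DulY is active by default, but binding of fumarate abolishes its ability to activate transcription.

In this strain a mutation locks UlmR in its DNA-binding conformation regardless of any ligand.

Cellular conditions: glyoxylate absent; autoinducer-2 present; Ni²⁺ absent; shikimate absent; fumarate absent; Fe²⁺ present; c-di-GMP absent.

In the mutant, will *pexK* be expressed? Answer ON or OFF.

OFF

Fumarate is absent, so DulY is active.
No repressor is bound and DulY is active, so *wexD* is transcribed.
So WexD is produced and active.
Fe²⁺ is present, so SibC is active.
No repressor is bound and SibC is active, so *nolJ* is transcribed.
So NolJ is produced and active.
With repressor NolJ bound, *orvQ* is not transcribed.
So OrvQ is not produced.
Shikimate is absent, so QilG is inactive.
Required activator QilG is absent, so *gixR* is not transcribed.
So GixR is not produced.
Required activator GixR is absent, so *elnV* is not transcribed.
So ElnV is not produced.
Autoinducer-2 is present, so OrvA is inactive.
UlmR is constitutively active in this strain.
With repressor UlmR bound, *orvJ* is not transcribed.
So OrvJ is not produced.
c-di-GMP is absent, so OxaP is active.
Ni²⁺ is absent, so TemS is active.
With repressor OxaP bound, *velF* is not transcribed.
So VelF is not produced.
Required activator OrvJ is absent, so *orvR* is not transcribed.
So OrvR is not produced.
No activator is available at the *pexK* promoter, so *pexK* is not transcribed.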